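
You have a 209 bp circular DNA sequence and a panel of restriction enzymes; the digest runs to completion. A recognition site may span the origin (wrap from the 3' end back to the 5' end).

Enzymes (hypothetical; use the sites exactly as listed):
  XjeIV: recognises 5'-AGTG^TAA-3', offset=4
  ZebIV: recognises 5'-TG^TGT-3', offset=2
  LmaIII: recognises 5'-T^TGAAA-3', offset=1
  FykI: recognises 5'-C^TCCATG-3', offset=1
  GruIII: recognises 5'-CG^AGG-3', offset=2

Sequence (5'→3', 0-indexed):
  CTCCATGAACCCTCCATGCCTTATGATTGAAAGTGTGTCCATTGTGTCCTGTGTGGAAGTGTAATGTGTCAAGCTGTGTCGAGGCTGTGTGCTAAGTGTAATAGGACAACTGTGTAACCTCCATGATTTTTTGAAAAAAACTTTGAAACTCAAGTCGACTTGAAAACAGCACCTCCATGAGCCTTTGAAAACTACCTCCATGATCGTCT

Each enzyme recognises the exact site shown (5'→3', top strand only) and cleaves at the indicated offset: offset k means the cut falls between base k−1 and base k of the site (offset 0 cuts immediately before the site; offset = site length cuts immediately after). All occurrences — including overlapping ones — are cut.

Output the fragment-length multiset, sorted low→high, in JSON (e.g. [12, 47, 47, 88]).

Site scan:
  XjeIV (AGTGTAA, off=4): starts [57, 94] → cuts [61, 98]
  ZebIV (TGTGT, off=2): starts [33, 42, 49, 64, 74, 85, 110] → cuts [35, 44, 51, 66, 76, 87, 112]
  LmaIII (TTGAAA, off=1): starts [26, 130, 142, 159, 184] → cuts [27, 131, 143, 160, 185]
  FykI (CTCCATG, off=1): starts [0, 11, 118, 172, 195] → cuts [1, 12, 119, 173, 196]
  GruIII (CGAGG, off=2): starts [79] → cuts [81]

Pooled cuts: [1, 12, 27, 35, 44, 51, 61, 66, 76, 81, 87, 98, 112, 119, 131, 143, 160, 173, 185, 196]

Fragment lengths:
  1→12: 11 bp
  12→27: 15 bp
  27→35: 8 bp
  35→44: 9 bp
  44→51: 7 bp
  51→61: 10 bp
  61→66: 5 bp
  66→76: 10 bp
  76→81: 5 bp
  81→87: 6 bp
  87→98: 11 bp
  98→112: 14 bp
  112→119: 7 bp
  119→131: 12 bp
  131→143: 12 bp
  143→160: 17 bp
  160→173: 13 bp
  173→185: 12 bp
  185→196: 11 bp
  196→1 (wrap): 209-196+1 = 14 bp

[5,5,6,7,7,8,9,10,10,11,11,11,12,12,12,13,14,14,15,17]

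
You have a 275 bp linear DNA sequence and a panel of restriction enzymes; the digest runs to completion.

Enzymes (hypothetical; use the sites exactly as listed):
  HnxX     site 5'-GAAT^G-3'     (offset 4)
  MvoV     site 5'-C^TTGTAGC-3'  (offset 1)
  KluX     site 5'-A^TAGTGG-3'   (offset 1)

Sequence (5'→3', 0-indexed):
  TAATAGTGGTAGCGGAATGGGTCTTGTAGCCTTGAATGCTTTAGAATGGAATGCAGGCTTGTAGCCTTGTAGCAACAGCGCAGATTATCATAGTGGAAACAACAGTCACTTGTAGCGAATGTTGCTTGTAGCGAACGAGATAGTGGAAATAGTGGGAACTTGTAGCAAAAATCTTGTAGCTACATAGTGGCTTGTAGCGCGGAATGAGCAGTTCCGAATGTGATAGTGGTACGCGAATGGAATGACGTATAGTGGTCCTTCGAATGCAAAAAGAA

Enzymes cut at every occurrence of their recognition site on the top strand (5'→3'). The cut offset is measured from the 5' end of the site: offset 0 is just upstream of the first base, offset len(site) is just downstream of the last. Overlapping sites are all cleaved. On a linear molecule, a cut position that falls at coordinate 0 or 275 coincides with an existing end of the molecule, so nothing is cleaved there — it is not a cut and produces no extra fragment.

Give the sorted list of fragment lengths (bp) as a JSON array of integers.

Scan for sites:
  HnxX (GAATG, off=4): starts [14, 33, 43, 48, 116, 201, 215, 234, 239, 261] → cuts [18, 37, 47, 52, 120, 205, 219, 238, 243, 265]
  MvoV (CTTGTAGC, off=1): starts [22, 57, 65, 108, 124, 158, 172, 190] → cuts [23, 58, 66, 109, 125, 159, 173, 191]
  KluX (ATAGTGG, off=1): starts [2, 89, 139, 148, 183, 222, 248] → cuts [3, 90, 140, 149, 184, 223, 249]

All cut coordinates (distinct, sorted): [3, 18, 23, 37, 47, 52, 58, 66, 90, 109, 120, 125, 140, 149, 159, 173, 184, 191, 205, 219, 223, 238, 243, 249, 265]

Fragment lengths:
  [0,3): 3 bp
  [3,18): 15 bp
  [18,23): 5 bp
  [23,37): 14 bp
  [37,47): 10 bp
  [47,52): 5 bp
  [52,58): 6 bp
  [58,66): 8 bp
  [66,90): 24 bp
  [90,109): 19 bp
  [109,120): 11 bp
  [120,125): 5 bp
  [125,140): 15 bp
  [140,149): 9 bp
  [149,159): 10 bp
  [159,173): 14 bp
  [173,184): 11 bp
  [184,191): 7 bp
  [191,205): 14 bp
  [205,219): 14 bp
  [219,223): 4 bp
  [223,238): 15 bp
  [238,243): 5 bp
  [243,249): 6 bp
  [249,265): 16 bp
  [265,275): 10 bp

[3,4,5,5,5,5,6,6,7,8,9,10,10,10,11,11,14,14,14,14,15,15,15,16,19,24]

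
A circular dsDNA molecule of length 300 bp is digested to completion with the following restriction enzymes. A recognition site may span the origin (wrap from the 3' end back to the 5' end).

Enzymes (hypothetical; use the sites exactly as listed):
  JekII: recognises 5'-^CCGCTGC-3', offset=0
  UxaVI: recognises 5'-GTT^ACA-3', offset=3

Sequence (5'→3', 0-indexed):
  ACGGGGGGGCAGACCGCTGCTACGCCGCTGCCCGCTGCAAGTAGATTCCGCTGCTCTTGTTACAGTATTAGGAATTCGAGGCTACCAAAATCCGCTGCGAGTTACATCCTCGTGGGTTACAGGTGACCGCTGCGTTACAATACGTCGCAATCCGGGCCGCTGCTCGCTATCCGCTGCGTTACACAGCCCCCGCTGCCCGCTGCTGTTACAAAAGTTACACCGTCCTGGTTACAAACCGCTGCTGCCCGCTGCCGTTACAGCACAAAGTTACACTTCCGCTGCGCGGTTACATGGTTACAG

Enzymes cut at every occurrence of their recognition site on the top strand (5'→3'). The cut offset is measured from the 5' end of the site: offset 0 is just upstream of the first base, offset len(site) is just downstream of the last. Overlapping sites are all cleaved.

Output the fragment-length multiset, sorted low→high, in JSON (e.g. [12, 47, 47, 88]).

[5,6,7,7,8,8,9,9,10,10,10,11,11,11,12,13,13,14,14,14,15,16,17,20,30]

Scan for sites:
  JekII (CCGCTGC, off=0): starts [13, 24, 31, 47, 91, 126, 156, 170, 189, 196, 235, 245, 275] → cuts [13, 24, 31, 47, 91, 126, 156, 170, 189, 196, 235, 245, 275]
  UxaVI (GTTACA, off=3): starts [58, 100, 115, 133, 177, 204, 213, 227, 253, 266, 285, 293] → cuts [61, 103, 118, 136, 180, 207, 216, 230, 256, 269, 288, 296]

Pooled cuts: [13, 24, 31, 47, 61, 91, 103, 118, 126, 136, 156, 170, 180, 189, 196, 207, 216, 230, 235, 245, 256, 269, 275, 288, 296]

Fragment lengths:
  13→24: 11 bp
  24→31: 7 bp
  31→47: 16 bp
  47→61: 14 bp
  61→91: 30 bp
  91→103: 12 bp
  103→118: 15 bp
  118→126: 8 bp
  126→136: 10 bp
  136→156: 20 bp
  156→170: 14 bp
  170→180: 10 bp
  180→189: 9 bp
  189→196: 7 bp
  196→207: 11 bp
  207→216: 9 bp
  216→230: 14 bp
  230→235: 5 bp
  235→245: 10 bp
  245→256: 11 bp
  256→269: 13 bp
  269→275: 6 bp
  275→288: 13 bp
  288→296: 8 bp
  296→13 (wrap): 300-296+13 = 17 bp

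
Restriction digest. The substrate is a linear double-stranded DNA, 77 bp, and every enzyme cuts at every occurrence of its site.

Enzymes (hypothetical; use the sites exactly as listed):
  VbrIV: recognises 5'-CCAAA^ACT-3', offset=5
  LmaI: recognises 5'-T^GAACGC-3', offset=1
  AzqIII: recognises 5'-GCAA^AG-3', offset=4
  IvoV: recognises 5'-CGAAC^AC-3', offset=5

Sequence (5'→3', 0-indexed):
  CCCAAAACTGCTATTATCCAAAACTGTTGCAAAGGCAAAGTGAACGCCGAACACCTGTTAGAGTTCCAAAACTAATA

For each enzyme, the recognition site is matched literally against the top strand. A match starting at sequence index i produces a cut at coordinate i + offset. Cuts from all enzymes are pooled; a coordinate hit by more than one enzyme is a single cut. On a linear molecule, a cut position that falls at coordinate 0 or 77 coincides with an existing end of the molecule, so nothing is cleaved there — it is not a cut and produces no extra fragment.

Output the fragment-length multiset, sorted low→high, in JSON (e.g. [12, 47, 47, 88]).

[3,6,6,7,10,11,16,18]

Scan for sites:
  VbrIV (CCAAAACT, off=5): starts [1, 17, 65] → cuts [6, 22, 70]
  LmaI (TGAACGC, off=1): starts [40] → cuts [41]
  AzqIII (GCAAAG, off=4): starts [28, 34] → cuts [32, 38]
  IvoV (CGAACAC, off=5): starts [47] → cuts [52]

Pooled cuts: [6, 22, 32, 38, 41, 52, 70]

Fragments:
  [0,6): 6 bp
  [6,22): 16 bp
  [22,32): 10 bp
  [32,38): 6 bp
  [38,41): 3 bp
  [41,52): 11 bp
  [52,70): 18 bp
  [70,77): 7 bp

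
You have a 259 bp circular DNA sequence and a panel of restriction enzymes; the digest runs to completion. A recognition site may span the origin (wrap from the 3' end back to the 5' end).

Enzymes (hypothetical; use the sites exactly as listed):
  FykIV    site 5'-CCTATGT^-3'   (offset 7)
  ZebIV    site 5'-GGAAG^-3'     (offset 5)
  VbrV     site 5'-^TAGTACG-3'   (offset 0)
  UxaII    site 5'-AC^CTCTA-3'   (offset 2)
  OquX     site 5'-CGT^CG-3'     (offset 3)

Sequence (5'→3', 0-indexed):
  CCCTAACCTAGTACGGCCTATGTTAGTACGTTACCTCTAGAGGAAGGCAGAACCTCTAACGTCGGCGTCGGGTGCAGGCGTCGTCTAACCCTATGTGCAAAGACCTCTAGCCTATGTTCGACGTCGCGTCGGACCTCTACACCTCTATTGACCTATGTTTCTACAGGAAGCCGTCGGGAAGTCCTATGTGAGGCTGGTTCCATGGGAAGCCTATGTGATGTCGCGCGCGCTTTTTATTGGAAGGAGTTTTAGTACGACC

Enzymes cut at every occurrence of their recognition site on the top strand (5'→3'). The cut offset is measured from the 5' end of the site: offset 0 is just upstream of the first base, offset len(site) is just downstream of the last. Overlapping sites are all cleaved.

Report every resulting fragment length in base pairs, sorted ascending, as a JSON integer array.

Scan for sites:
  FykIV CCTATGT/7: at [16, 89, 110, 151, 182, 209] ⇒ [23, 96, 117, 158, 189, 216]
  ZebIV GGAAG/5: at [41, 165, 176, 204, 238] ⇒ [46, 170, 181, 209, 243]
  VbrV TAGTACG/0: at [8, 23, 249] ⇒ [8, 23, 249]
  UxaII ACCTCTA/2: at [32, 51, 102, 132, 140] ⇒ [34, 53, 104, 134, 142]
  OquX CGTCG/3: at [59, 65, 78, 121, 126, 171] ⇒ [62, 68, 81, 124, 129, 174]

All cut coordinates (distinct, sorted): [8, 23, 34, 46, 53, 62, 68, 81, 96, 104, 117, 124, 129, 134, 142, 158, 170, 174, 181, 189, 209, 216, 243, 249]

Fragment lengths:
  8→23: 15 bp
  23→34: 11 bp
  34→46: 12 bp
  46→53: 7 bp
  53→62: 9 bp
  62→68: 6 bp
  68→81: 13 bp
  81→96: 15 bp
  96→104: 8 bp
  104→117: 13 bp
  117→124: 7 bp
  124→129: 5 bp
  129→134: 5 bp
  134→142: 8 bp
  142→158: 16 bp
  158→170: 12 bp
  170→174: 4 bp
  174→181: 7 bp
  181→189: 8 bp
  189→209: 20 bp
  209→216: 7 bp
  216→243: 27 bp
  243→249: 6 bp
  249→8 (wrap): 259-249+8 = 18 bp

[4,5,5,6,6,7,7,7,7,8,8,8,9,11,12,12,13,13,15,15,16,18,20,27]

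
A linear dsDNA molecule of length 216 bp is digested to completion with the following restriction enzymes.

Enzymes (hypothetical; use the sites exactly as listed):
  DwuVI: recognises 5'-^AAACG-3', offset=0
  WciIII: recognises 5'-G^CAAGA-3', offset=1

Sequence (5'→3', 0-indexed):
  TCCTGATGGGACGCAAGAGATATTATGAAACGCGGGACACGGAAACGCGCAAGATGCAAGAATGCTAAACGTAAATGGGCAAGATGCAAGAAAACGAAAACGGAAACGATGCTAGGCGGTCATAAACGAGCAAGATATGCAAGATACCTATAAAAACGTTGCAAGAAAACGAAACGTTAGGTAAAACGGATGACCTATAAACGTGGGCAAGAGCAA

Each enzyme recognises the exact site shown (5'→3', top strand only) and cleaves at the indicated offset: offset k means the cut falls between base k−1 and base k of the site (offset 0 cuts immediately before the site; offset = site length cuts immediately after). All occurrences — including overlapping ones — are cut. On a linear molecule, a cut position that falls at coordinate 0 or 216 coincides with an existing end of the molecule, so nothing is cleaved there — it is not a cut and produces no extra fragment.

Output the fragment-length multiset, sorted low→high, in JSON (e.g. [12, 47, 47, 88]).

Scan for sites:
  DwuVI AAACG/0: at [27, 42, 66, 91, 97, 103, 123, 153, 166, 171, 183, 198] ⇒ [27, 42, 66, 91, 97, 103, 123, 153, 166, 171, 183, 198]
  WciIII GCAAGA/1: at [12, 48, 55, 78, 85, 129, 138, 160, 206] ⇒ [13, 49, 56, 79, 86, 130, 139, 161, 207]

Pooled cuts: [13, 27, 42, 49, 56, 66, 79, 86, 91, 97, 103, 123, 130, 139, 153, 161, 166, 171, 183, 198, 207]

Fragments:
  [0,13): 13 bp
  [13,27): 14 bp
  [27,42): 15 bp
  [42,49): 7 bp
  [49,56): 7 bp
  [56,66): 10 bp
  [66,79): 13 bp
  [79,86): 7 bp
  [86,91): 5 bp
  [91,97): 6 bp
  [97,103): 6 bp
  [103,123): 20 bp
  [123,130): 7 bp
  [130,139): 9 bp
  [139,153): 14 bp
  [153,161): 8 bp
  [161,166): 5 bp
  [166,171): 5 bp
  [171,183): 12 bp
  [183,198): 15 bp
  [198,207): 9 bp
  [207,216): 9 bp

[5,5,5,6,6,7,7,7,7,8,9,9,9,10,12,13,13,14,14,15,15,20]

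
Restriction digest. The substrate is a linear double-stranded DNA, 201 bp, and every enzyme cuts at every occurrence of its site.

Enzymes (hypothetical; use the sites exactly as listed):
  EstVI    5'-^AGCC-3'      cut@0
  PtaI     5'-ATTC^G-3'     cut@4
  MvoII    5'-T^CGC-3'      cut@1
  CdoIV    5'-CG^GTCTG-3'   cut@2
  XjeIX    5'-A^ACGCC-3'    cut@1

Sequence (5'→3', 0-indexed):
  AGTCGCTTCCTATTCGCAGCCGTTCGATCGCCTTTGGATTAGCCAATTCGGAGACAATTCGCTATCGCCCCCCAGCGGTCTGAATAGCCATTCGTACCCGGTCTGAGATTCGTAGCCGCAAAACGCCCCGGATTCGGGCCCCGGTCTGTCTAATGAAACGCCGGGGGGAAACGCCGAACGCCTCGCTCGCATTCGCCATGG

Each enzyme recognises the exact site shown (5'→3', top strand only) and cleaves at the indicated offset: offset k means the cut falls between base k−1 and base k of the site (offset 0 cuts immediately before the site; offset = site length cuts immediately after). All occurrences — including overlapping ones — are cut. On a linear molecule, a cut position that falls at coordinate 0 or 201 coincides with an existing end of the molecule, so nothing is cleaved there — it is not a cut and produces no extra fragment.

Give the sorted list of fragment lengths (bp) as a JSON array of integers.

Scan for sites:
  EstVI (AGCC, off=0): starts [17, 40, 85, 113] → cuts [17, 40, 85, 113]
  PtaI (ATTCG, off=4): starts [11, 45, 56, 89, 107, 131, 190] → cuts [15, 49, 60, 93, 111, 135, 194]
  MvoII (TCGC, off=1): starts [2, 13, 27, 58, 64, 182, 186, 192] → cuts [3, 14, 28, 59, 65, 183, 187, 193]
  CdoIV (CGGTCTG, off=2): starts [75, 98, 141] → cuts [77, 100, 143]
  XjeIX (AACGCC, off=1): starts [121, 156, 169, 176] → cuts [122, 157, 170, 177]

Pooled cuts: [3, 14, 15, 17, 28, 40, 49, 59, 60, 65, 77, 85, 93, 100, 111, 113, 122, 135, 143, 157, 170, 177, 183, 187, 193, 194]

Fragments:
  [0,3): 3 bp
  [3,14): 11 bp
  [14,15): 1 bp
  [15,17): 2 bp
  [17,28): 11 bp
  [28,40): 12 bp
  [40,49): 9 bp
  [49,59): 10 bp
  [59,60): 1 bp
  [60,65): 5 bp
  [65,77): 12 bp
  [77,85): 8 bp
  [85,93): 8 bp
  [93,100): 7 bp
  [100,111): 11 bp
  [111,113): 2 bp
  [113,122): 9 bp
  [122,135): 13 bp
  [135,143): 8 bp
  [143,157): 14 bp
  [157,170): 13 bp
  [170,177): 7 bp
  [177,183): 6 bp
  [183,187): 4 bp
  [187,193): 6 bp
  [193,194): 1 bp
  [194,201): 7 bp

[1,1,1,2,2,3,4,5,6,6,7,7,7,8,8,8,9,9,10,11,11,11,12,12,13,13,14]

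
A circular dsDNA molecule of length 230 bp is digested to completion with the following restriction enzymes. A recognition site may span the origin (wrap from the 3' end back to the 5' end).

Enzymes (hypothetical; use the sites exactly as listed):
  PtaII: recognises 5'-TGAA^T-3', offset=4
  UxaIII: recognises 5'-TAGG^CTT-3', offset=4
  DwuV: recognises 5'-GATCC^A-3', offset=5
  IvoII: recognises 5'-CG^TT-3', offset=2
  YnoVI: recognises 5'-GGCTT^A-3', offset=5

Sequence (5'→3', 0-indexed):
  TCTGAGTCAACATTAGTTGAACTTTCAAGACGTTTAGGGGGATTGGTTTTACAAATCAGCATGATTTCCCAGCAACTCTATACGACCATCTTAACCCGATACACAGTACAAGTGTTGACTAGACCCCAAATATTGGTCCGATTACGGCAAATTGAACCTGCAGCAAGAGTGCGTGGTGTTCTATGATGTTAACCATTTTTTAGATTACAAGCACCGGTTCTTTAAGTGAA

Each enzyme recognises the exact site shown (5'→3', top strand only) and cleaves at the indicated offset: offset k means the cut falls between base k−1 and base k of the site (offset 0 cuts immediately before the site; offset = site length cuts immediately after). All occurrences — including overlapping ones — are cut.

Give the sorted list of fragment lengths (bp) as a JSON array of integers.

[32,198]

Site scan:
  PtaII (TGAAT, off=4): starts [226] → cuts [0]
  UxaIII (TAGGCTT, off=4): no sites
  DwuV (GATCCA, off=5): no sites
  IvoII (CGTT, off=2): starts [30] → cuts [32]
  YnoVI (GGCTTA, off=5): no sites

Pooled cuts: [0, 32]

Fragment lengths:
  0→32: 32 bp
  32→0 (wrap): 230-32+0 = 198 bp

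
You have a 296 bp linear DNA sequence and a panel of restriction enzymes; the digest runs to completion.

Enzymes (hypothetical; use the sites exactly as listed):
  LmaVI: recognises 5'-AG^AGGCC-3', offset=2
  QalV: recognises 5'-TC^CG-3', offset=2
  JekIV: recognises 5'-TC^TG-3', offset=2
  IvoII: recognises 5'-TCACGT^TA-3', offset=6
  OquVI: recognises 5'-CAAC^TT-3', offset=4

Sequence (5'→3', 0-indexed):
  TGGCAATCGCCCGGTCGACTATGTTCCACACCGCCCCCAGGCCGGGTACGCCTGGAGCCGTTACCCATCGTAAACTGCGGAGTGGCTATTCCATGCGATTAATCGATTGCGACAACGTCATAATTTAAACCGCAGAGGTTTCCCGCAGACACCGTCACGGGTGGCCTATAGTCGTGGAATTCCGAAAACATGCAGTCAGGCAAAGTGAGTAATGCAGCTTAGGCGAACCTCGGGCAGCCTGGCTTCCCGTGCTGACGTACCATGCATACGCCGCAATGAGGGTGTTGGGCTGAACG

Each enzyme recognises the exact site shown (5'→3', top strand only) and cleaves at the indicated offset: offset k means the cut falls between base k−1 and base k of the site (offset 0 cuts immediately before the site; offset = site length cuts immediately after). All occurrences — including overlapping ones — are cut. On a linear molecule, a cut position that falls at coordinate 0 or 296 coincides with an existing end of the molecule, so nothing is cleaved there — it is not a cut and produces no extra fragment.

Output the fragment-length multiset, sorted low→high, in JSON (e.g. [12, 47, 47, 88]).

[114,182]

Per-enzyme occurrences:
  LmaVI (AGAGGCC, off=2): no sites
  QalV (TCCG, off=2): starts [180] → cuts [182]
  JekIV (TCTG, off=2): no sites
  IvoII (TCACGTTA, off=6): no sites
  OquVI (CAACTT, off=4): no sites

All cut coordinates (distinct, sorted): [182]

Fragment lengths:
  [0,182): 182 bp
  [182,296): 114 bp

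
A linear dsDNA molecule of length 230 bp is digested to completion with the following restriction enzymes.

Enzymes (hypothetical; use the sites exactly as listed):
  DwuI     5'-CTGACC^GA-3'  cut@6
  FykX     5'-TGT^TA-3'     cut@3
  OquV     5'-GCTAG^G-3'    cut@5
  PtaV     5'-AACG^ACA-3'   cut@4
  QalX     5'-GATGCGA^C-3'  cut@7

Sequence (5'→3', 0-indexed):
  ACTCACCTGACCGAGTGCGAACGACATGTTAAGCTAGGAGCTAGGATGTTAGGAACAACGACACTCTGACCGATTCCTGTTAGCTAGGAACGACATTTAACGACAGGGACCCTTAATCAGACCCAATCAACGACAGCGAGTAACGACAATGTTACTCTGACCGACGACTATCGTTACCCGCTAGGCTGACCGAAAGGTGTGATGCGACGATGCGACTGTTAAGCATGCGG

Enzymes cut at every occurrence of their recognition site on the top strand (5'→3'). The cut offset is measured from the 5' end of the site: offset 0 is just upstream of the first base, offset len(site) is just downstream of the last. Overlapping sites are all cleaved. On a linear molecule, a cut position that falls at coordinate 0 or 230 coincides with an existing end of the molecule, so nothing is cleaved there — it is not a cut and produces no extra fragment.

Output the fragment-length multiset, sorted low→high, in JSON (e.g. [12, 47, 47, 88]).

Site scan:
  DwuI CTGACCGA/6: at [6, 65, 156, 185] ⇒ [12, 71, 162, 191]
  FykX TGTTA/3: at [26, 46, 77, 149, 216] ⇒ [29, 49, 80, 152, 219]
  OquV GCTAGG/5: at [32, 39, 82, 179] ⇒ [37, 44, 87, 184]
  PtaV AACGACA/4: at [19, 56, 88, 98, 128, 141] ⇒ [23, 60, 92, 102, 132, 145]
  QalX GATGCGAC/7: at [200, 208] ⇒ [207, 215]

All cut coordinates (distinct, sorted): [12, 23, 29, 37, 44, 49, 60, 71, 80, 87, 92, 102, 132, 145, 152, 162, 184, 191, 207, 215, 219]

Fragment lengths:
  [0,12): 12 bp
  [12,23): 11 bp
  [23,29): 6 bp
  [29,37): 8 bp
  [37,44): 7 bp
  [44,49): 5 bp
  [49,60): 11 bp
  [60,71): 11 bp
  [71,80): 9 bp
  [80,87): 7 bp
  [87,92): 5 bp
  [92,102): 10 bp
  [102,132): 30 bp
  [132,145): 13 bp
  [145,152): 7 bp
  [152,162): 10 bp
  [162,184): 22 bp
  [184,191): 7 bp
  [191,207): 16 bp
  [207,215): 8 bp
  [215,219): 4 bp
  [219,230): 11 bp

[4,5,5,6,7,7,7,7,8,8,9,10,10,11,11,11,11,12,13,16,22,30]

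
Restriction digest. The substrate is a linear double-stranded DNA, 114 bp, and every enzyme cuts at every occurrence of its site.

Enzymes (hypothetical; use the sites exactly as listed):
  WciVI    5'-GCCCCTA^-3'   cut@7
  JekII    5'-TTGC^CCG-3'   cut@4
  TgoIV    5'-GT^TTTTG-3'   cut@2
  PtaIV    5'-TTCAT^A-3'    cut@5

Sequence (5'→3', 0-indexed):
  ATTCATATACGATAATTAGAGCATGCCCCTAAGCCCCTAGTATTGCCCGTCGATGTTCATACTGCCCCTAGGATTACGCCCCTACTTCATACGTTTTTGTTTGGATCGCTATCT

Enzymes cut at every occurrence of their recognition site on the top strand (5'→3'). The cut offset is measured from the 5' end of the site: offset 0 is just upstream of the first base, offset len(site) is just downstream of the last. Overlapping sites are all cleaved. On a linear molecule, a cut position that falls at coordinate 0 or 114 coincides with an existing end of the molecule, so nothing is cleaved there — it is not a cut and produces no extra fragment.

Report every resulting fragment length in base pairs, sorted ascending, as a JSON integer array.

[4,6,6,7,8,10,14,14,20,25]

Site scan:
  WciVI (GCCCCTA, off=7): starts [24, 32, 63, 77] → cuts [31, 39, 70, 84]
  JekII (TTGCCCG, off=4): starts [42] → cuts [46]
  TgoIV (GTTTTTG, off=2): starts [92] → cuts [94]
  PtaIV (TTCATA, off=5): starts [1, 55, 85] → cuts [6, 60, 90]

Pooled cuts: [6, 31, 39, 46, 60, 70, 84, 90, 94]

Fragment lengths:
  [0,6): 6 bp
  [6,31): 25 bp
  [31,39): 8 bp
  [39,46): 7 bp
  [46,60): 14 bp
  [60,70): 10 bp
  [70,84): 14 bp
  [84,90): 6 bp
  [90,94): 4 bp
  [94,114): 20 bp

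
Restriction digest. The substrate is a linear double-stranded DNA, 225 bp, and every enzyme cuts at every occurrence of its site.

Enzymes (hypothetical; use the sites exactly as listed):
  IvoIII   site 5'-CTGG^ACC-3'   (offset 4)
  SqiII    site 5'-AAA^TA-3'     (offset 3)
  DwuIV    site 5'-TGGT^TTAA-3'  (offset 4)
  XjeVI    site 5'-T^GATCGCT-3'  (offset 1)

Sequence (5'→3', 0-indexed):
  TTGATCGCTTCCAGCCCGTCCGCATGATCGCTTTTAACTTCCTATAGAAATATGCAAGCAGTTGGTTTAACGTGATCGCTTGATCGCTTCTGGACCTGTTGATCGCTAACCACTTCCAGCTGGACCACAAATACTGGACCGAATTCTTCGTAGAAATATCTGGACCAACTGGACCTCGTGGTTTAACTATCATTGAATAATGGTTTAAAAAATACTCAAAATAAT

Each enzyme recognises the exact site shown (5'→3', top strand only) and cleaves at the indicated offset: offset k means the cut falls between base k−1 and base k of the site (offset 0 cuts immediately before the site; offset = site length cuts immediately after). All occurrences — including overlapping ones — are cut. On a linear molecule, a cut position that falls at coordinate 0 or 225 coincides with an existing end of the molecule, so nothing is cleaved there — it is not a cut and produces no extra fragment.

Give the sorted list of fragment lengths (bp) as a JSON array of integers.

Per-enzyme occurrences:
  IvoIII (CTGGACC, off=4): starts [89, 119, 133, 159, 168] → cuts [93, 123, 137, 163, 172]
  SqiII (AAATA, off=3): starts [47, 128, 153, 209, 218] → cuts [50, 131, 156, 212, 221]
  DwuIV (TGGTTTAA, off=4): starts [62, 178, 200] → cuts [66, 182, 204]
  XjeVI (TGATCGCT, off=1): starts [1, 24, 72, 80, 99] → cuts [2, 25, 73, 81, 100]

Pooled cuts: [2, 25, 50, 66, 73, 81, 93, 100, 123, 131, 137, 156, 163, 172, 182, 204, 212, 221]

Fragments:
  [0,2): 2 bp
  [2,25): 23 bp
  [25,50): 25 bp
  [50,66): 16 bp
  [66,73): 7 bp
  [73,81): 8 bp
  [81,93): 12 bp
  [93,100): 7 bp
  [100,123): 23 bp
  [123,131): 8 bp
  [131,137): 6 bp
  [137,156): 19 bp
  [156,163): 7 bp
  [163,172): 9 bp
  [172,182): 10 bp
  [182,204): 22 bp
  [204,212): 8 bp
  [212,221): 9 bp
  [221,225): 4 bp

[2,4,6,7,7,7,8,8,8,9,9,10,12,16,19,22,23,23,25]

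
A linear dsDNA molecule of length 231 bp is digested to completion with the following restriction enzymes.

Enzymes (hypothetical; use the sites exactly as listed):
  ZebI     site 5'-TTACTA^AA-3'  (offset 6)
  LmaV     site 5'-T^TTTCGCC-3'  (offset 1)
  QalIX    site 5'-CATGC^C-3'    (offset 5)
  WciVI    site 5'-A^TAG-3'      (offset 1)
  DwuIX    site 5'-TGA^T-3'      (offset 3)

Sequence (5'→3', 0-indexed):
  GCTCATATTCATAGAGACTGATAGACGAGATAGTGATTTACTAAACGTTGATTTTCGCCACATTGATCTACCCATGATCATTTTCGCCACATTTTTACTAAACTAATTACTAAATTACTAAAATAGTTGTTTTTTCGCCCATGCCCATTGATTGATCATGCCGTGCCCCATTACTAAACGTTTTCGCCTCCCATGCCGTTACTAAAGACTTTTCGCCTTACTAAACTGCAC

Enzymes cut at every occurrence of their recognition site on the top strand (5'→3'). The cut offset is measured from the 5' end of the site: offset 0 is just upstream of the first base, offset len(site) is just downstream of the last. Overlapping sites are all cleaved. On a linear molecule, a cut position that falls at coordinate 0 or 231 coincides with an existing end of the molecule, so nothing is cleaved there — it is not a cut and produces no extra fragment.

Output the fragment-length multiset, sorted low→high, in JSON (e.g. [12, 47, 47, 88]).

Site scan:
  ZebI (TTACTAAA, off=6): starts [37, 94, 106, 114, 170, 198, 217] → cuts [43, 100, 112, 120, 176, 204, 223]
  LmaV (TTTTCGCC, off=1): starts [51, 80, 131, 180, 209] → cuts [52, 81, 132, 181, 210]
  QalIX (CATGCC, off=5): starts [139, 156, 191] → cuts [144, 161, 196]
  WciVI (ATAG, off=1): starts [10, 20, 29, 122] → cuts [11, 21, 30, 123]
  DwuIX (TGAT, off=3): starts [18, 33, 48, 63, 74, 148, 152] → cuts [21, 36, 51, 66, 77, 151, 155]

Pooled cuts: [11, 21, 30, 36, 43, 51, 52, 66, 77, 81, 100, 112, 120, 123, 132, 144, 151, 155, 161, 176, 181, 196, 204, 210, 223]

Fragment lengths:
  [0,11): 11 bp
  [11,21): 10 bp
  [21,30): 9 bp
  [30,36): 6 bp
  [36,43): 7 bp
  [43,51): 8 bp
  [51,52): 1 bp
  [52,66): 14 bp
  [66,77): 11 bp
  [77,81): 4 bp
  [81,100): 19 bp
  [100,112): 12 bp
  [112,120): 8 bp
  [120,123): 3 bp
  [123,132): 9 bp
  [132,144): 12 bp
  [144,151): 7 bp
  [151,155): 4 bp
  [155,161): 6 bp
  [161,176): 15 bp
  [176,181): 5 bp
  [181,196): 15 bp
  [196,204): 8 bp
  [204,210): 6 bp
  [210,223): 13 bp
  [223,231): 8 bp

[1,3,4,4,5,6,6,6,7,7,8,8,8,8,9,9,10,11,11,12,12,13,14,15,15,19]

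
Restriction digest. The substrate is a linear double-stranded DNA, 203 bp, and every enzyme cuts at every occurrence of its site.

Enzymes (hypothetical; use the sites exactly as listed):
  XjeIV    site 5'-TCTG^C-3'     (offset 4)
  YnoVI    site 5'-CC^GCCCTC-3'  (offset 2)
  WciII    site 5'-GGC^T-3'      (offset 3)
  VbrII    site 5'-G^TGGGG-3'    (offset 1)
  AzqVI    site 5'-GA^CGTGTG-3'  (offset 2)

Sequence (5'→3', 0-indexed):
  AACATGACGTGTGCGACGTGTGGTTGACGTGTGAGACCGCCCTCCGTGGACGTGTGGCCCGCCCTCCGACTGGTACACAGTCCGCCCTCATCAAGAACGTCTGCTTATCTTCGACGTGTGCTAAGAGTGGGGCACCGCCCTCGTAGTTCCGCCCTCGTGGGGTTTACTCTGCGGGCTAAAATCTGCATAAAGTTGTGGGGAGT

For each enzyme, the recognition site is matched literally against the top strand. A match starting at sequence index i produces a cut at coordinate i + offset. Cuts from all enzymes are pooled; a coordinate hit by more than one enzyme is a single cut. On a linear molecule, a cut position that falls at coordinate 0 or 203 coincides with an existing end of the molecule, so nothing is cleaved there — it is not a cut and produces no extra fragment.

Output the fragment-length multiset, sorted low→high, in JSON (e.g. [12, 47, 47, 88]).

Per-enzyme occurrences:
  XjeIV (TCTGC, off=4): starts [99, 167, 181] → cuts [103, 171, 185]
  YnoVI (CCGCCCTC, off=2): starts [36, 58, 81, 134, 148] → cuts [38, 60, 83, 136, 150]
  WciII (GGCT, off=3): starts [173] → cuts [176]
  VbrII (GTGGGG, off=1): starts [126, 156, 194] → cuts [127, 157, 195]
  AzqVI (GACGTGTG, off=2): starts [5, 14, 25, 48, 112] → cuts [7, 16, 27, 50, 114]

All cut coordinates (distinct, sorted): [7, 16, 27, 38, 50, 60, 83, 103, 114, 127, 136, 150, 157, 171, 176, 185, 195]

Fragments:
  [0,7): 7 bp
  [7,16): 9 bp
  [16,27): 11 bp
  [27,38): 11 bp
  [38,50): 12 bp
  [50,60): 10 bp
  [60,83): 23 bp
  [83,103): 20 bp
  [103,114): 11 bp
  [114,127): 13 bp
  [127,136): 9 bp
  [136,150): 14 bp
  [150,157): 7 bp
  [157,171): 14 bp
  [171,176): 5 bp
  [176,185): 9 bp
  [185,195): 10 bp
  [195,203): 8 bp

[5,7,7,8,9,9,9,10,10,11,11,11,12,13,14,14,20,23]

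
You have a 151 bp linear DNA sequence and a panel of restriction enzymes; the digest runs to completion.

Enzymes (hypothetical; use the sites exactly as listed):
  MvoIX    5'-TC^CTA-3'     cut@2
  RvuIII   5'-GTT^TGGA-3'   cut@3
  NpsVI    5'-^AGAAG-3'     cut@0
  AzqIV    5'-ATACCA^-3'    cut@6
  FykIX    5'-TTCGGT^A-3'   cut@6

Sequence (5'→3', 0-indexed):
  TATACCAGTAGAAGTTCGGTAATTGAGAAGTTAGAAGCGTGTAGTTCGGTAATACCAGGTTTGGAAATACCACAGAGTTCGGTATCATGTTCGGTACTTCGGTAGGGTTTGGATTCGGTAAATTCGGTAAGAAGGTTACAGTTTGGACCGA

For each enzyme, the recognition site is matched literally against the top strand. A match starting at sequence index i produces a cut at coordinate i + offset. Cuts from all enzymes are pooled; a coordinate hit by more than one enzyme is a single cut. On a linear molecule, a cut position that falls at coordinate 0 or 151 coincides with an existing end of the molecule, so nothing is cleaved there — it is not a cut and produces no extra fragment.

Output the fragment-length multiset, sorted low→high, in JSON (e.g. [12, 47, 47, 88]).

Per-enzyme occurrences:
  MvoIX (TCCTA, off=2): no sites
  RvuIII (GTTTGGA, off=3): starts [58, 106, 140] → cuts [61, 109, 143]
  NpsVI (AGAAG, off=0): starts [9, 25, 32, 129] → cuts [9, 25, 32, 129]
  AzqIV (ATACCA, off=6): starts [1, 51, 66] → cuts [7, 57, 72]
  FykIX (TTCGGTA, off=6): starts [14, 44, 77, 89, 97, 113, 122] → cuts [20, 50, 83, 95, 103, 119, 128]

Pooled cuts: [7, 9, 20, 25, 32, 50, 57, 61, 72, 83, 95, 103, 109, 119, 128, 129, 143]

Fragment lengths:
  [0,7): 7 bp
  [7,9): 2 bp
  [9,20): 11 bp
  [20,25): 5 bp
  [25,32): 7 bp
  [32,50): 18 bp
  [50,57): 7 bp
  [57,61): 4 bp
  [61,72): 11 bp
  [72,83): 11 bp
  [83,95): 12 bp
  [95,103): 8 bp
  [103,109): 6 bp
  [109,119): 10 bp
  [119,128): 9 bp
  [128,129): 1 bp
  [129,143): 14 bp
  [143,151): 8 bp

[1,2,4,5,6,7,7,7,8,8,9,10,11,11,11,12,14,18]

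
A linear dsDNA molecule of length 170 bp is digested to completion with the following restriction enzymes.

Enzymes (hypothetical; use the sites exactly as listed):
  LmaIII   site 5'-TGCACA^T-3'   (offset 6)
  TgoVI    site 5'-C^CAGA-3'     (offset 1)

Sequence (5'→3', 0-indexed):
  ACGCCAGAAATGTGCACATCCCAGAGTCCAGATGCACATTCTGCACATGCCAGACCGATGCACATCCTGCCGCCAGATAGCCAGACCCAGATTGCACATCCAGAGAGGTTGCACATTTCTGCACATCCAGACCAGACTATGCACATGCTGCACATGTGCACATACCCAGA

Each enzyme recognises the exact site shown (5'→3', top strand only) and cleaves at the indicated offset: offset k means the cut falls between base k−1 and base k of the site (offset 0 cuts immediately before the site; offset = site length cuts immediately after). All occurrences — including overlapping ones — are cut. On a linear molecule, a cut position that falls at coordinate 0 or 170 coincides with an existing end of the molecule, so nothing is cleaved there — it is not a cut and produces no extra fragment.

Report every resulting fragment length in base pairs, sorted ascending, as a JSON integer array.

[2,2,3,3,4,4,4,5,6,7,8,8,9,9,9,10,10,11,13,14,14,15]

Site scan:
  LmaIII (TGCACAT, off=6): starts [12, 32, 41, 58, 92, 109, 119, 139, 148, 156] → cuts [18, 38, 47, 64, 98, 115, 125, 145, 154, 162]
  TgoVI (CCAGA, off=1): starts [3, 20, 27, 49, 72, 80, 86, 99, 126, 131, 165] → cuts [4, 21, 28, 50, 73, 81, 87, 100, 127, 132, 166]

All cut coordinates (distinct, sorted): [4, 18, 21, 28, 38, 47, 50, 64, 73, 81, 87, 98, 100, 115, 125, 127, 132, 145, 154, 162, 166]

Fragments:
  [0,4): 4 bp
  [4,18): 14 bp
  [18,21): 3 bp
  [21,28): 7 bp
  [28,38): 10 bp
  [38,47): 9 bp
  [47,50): 3 bp
  [50,64): 14 bp
  [64,73): 9 bp
  [73,81): 8 bp
  [81,87): 6 bp
  [87,98): 11 bp
  [98,100): 2 bp
  [100,115): 15 bp
  [115,125): 10 bp
  [125,127): 2 bp
  [127,132): 5 bp
  [132,145): 13 bp
  [145,154): 9 bp
  [154,162): 8 bp
  [162,166): 4 bp
  [166,170): 4 bp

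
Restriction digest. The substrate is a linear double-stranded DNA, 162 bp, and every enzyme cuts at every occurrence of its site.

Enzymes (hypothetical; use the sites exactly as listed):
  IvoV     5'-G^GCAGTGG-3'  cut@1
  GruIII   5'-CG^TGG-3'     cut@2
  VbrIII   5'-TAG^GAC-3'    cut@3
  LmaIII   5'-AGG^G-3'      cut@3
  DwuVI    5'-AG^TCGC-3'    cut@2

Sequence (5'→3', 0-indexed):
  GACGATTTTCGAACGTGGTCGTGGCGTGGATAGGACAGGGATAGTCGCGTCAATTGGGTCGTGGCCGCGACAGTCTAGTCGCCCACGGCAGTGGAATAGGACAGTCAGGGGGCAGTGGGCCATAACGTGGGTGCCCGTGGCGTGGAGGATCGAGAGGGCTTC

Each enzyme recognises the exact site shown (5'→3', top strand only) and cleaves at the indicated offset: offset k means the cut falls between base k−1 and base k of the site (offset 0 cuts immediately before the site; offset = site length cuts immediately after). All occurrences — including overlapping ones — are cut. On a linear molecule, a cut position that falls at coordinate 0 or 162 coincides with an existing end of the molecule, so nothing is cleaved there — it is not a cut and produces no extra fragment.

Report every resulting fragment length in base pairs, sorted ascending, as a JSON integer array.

[2,5,5,5,5,6,6,7,9,10,10,12,15,15,16,17,17]

Per-enzyme occurrences:
  IvoV (GGCAGTGG, off=1): starts [86, 110] → cuts [87, 111]
  GruIII (CGTGG, off=2): starts [13, 19, 24, 59, 125, 135, 140] → cuts [15, 21, 26, 61, 127, 137, 142]
  VbrIII (TAGGAC, off=3): starts [30, 96] → cuts [33, 99]
  LmaIII (AGGG, off=3): starts [36, 106, 154] → cuts [39, 109, 157]
  DwuVI (AGTCGC, off=2): starts [42, 76] → cuts [44, 78]

Pooled cuts: [15, 21, 26, 33, 39, 44, 61, 78, 87, 99, 109, 111, 127, 137, 142, 157]

Fragments:
  [0,15): 15 bp
  [15,21): 6 bp
  [21,26): 5 bp
  [26,33): 7 bp
  [33,39): 6 bp
  [39,44): 5 bp
  [44,61): 17 bp
  [61,78): 17 bp
  [78,87): 9 bp
  [87,99): 12 bp
  [99,109): 10 bp
  [109,111): 2 bp
  [111,127): 16 bp
  [127,137): 10 bp
  [137,142): 5 bp
  [142,157): 15 bp
  [157,162): 5 bp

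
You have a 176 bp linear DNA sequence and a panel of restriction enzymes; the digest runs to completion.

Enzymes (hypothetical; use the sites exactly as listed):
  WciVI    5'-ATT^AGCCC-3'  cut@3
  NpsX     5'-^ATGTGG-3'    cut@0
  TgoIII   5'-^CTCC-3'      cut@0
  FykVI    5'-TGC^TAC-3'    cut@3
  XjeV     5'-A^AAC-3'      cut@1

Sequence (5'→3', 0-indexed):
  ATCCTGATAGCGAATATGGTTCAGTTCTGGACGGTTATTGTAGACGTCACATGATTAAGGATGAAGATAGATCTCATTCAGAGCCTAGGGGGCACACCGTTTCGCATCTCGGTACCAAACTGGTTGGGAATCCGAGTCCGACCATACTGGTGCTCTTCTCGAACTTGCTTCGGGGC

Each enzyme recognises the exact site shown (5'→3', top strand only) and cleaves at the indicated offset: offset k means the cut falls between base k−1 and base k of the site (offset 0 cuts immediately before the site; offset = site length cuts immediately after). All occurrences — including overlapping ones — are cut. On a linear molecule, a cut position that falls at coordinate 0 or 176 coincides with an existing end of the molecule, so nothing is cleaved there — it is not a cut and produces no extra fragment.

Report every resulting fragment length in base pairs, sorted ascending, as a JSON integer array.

[59,117]

Per-enzyme occurrences:
  WciVI (ATTAGCCC, off=3): no sites
  NpsX (ATGTGG, off=0): no sites
  TgoIII (CTCC, off=0): no sites
  FykVI (TGCTAC, off=3): no sites
  XjeV (AAAC, off=1): starts [116] → cuts [117]

Pooled cuts: [117]

Fragments:
  [0,117): 117 bp
  [117,176): 59 bp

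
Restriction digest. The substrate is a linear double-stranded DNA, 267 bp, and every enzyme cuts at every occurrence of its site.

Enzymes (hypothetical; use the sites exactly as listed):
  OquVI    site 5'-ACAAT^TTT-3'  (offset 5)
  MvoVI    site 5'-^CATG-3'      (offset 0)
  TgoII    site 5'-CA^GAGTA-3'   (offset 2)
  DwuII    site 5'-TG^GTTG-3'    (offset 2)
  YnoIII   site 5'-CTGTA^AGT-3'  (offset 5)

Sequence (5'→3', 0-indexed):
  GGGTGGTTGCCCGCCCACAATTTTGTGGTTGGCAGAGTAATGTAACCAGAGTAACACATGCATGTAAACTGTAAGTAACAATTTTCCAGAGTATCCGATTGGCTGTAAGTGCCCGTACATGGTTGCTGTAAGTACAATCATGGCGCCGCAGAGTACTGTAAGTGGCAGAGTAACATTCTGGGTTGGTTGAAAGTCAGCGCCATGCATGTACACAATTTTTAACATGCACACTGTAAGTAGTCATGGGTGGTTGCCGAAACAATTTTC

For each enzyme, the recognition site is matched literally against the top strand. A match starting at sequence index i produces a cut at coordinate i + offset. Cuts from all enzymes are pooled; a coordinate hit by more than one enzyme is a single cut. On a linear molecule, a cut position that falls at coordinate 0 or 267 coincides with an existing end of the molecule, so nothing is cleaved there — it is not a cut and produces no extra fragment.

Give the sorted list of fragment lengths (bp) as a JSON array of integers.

Per-enzyme occurrences:
  OquVI ACAATTTT/5: at [16, 77, 211, 258] ⇒ [21, 82, 216, 263]
  MvoVI CATG/0: at [56, 60, 117, 138, 200, 204, 222, 241] ⇒ [56, 60, 117, 138, 200, 204, 222, 241]
  TgoII CAGAGTA/2: at [32, 46, 86, 148, 165] ⇒ [34, 48, 88, 150, 167]
  DwuII TGGTTG/2: at [3, 25, 119, 183, 247] ⇒ [5, 27, 121, 185, 249]
  YnoIII CTGTAAGT/5: at [68, 102, 125, 155, 230] ⇒ [73, 107, 130, 160, 235]

Pooled cuts: [5, 21, 27, 34, 48, 56, 60, 73, 82, 88, 107, 117, 121, 130, 138, 150, 160, 167, 185, 200, 204, 216, 222, 235, 241, 249, 263]

Fragments:
  [0,5): 5 bp
  [5,21): 16 bp
  [21,27): 6 bp
  [27,34): 7 bp
  [34,48): 14 bp
  [48,56): 8 bp
  [56,60): 4 bp
  [60,73): 13 bp
  [73,82): 9 bp
  [82,88): 6 bp
  [88,107): 19 bp
  [107,117): 10 bp
  [117,121): 4 bp
  [121,130): 9 bp
  [130,138): 8 bp
  [138,150): 12 bp
  [150,160): 10 bp
  [160,167): 7 bp
  [167,185): 18 bp
  [185,200): 15 bp
  [200,204): 4 bp
  [204,216): 12 bp
  [216,222): 6 bp
  [222,235): 13 bp
  [235,241): 6 bp
  [241,249): 8 bp
  [249,263): 14 bp
  [263,267): 4 bp

[4,4,4,4,5,6,6,6,6,7,7,8,8,8,9,9,10,10,12,12,13,13,14,14,15,16,18,19]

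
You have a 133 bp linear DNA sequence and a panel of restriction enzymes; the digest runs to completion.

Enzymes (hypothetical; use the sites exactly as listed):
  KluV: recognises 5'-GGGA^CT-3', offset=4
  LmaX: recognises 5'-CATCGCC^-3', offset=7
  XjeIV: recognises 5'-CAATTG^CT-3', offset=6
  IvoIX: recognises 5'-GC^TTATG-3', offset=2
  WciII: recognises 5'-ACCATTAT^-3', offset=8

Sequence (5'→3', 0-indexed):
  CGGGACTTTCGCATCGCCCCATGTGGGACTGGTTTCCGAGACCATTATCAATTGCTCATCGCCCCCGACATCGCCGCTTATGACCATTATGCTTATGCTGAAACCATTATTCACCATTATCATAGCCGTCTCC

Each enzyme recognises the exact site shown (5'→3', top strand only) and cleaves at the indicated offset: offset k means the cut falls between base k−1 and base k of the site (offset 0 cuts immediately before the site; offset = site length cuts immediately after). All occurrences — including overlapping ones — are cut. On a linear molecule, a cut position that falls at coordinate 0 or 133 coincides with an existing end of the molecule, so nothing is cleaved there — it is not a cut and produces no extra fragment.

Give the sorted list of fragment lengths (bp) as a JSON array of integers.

Scan for sites:
  KluV GGGACT/4: at [1, 24] ⇒ [5, 28]
  LmaX CATCGCC/7: at [11, 56, 68] ⇒ [18, 63, 75]
  XjeIV CAATTGCT/6: at [48] ⇒ [54]
  IvoIX GCTTATG/2: at [75, 90] ⇒ [77, 92]
  WciII ACCATTAT/8: at [40, 82, 102, 112] ⇒ [48, 90, 110, 120]

Pooled cuts: [5, 18, 28, 48, 54, 63, 75, 77, 90, 92, 110, 120]

Fragments:
  [0,5): 5 bp
  [5,18): 13 bp
  [18,28): 10 bp
  [28,48): 20 bp
  [48,54): 6 bp
  [54,63): 9 bp
  [63,75): 12 bp
  [75,77): 2 bp
  [77,90): 13 bp
  [90,92): 2 bp
  [92,110): 18 bp
  [110,120): 10 bp
  [120,133): 13 bp

[2,2,5,6,9,10,10,12,13,13,13,18,20]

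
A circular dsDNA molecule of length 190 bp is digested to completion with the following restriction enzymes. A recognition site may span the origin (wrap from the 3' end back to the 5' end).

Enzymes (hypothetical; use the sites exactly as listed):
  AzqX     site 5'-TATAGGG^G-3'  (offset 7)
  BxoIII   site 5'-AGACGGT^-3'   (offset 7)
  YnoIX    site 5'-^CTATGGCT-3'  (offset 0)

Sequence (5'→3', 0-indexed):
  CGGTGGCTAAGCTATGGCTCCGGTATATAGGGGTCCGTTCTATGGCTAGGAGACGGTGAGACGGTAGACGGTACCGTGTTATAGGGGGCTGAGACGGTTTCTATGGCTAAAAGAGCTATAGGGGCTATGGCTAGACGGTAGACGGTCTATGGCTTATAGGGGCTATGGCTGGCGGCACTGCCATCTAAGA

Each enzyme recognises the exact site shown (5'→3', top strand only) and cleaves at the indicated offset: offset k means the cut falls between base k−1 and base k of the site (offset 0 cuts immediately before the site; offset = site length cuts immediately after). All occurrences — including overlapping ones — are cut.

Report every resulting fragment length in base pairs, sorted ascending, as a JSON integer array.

[1,1,2,7,7,7,7,8,12,14,15,15,18,21,23,32]

Per-enzyme occurrences:
  AzqX TATAGGGG/7: at [25, 79, 116, 154] ⇒ [32, 86, 123, 161]
  BxoIII AGACGGT/7: at [50, 58, 65, 91, 132, 139, 187] ⇒ [4, 57, 65, 72, 98, 139, 146]
  YnoIX CTATGGCT/0: at [11, 39, 100, 124, 146, 162] ⇒ [11, 39, 100, 124, 146, 162]

Pooled cuts: [4, 11, 32, 39, 57, 65, 72, 86, 98, 100, 123, 124, 139, 146, 161, 162]

Fragment lengths:
  4→11: 7 bp
  11→32: 21 bp
  32→39: 7 bp
  39→57: 18 bp
  57→65: 8 bp
  65→72: 7 bp
  72→86: 14 bp
  86→98: 12 bp
  98→100: 2 bp
  100→123: 23 bp
  123→124: 1 bp
  124→139: 15 bp
  139→146: 7 bp
  146→161: 15 bp
  161→162: 1 bp
  162→4 (wrap): 190-162+4 = 32 bp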